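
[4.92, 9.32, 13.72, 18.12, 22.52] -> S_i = 4.92 + 4.40*i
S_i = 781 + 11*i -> [781, 792, 803, 814, 825]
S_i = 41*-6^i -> [41, -246, 1476, -8856, 53136]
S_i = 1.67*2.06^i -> [1.67, 3.44, 7.09, 14.6, 30.07]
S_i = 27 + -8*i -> [27, 19, 11, 3, -5]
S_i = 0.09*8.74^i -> [0.09, 0.79, 6.87, 60.09, 525.16]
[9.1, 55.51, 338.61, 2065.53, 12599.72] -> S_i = 9.10*6.10^i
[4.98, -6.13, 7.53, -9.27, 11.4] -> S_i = 4.98*(-1.23)^i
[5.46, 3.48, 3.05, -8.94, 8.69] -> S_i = Random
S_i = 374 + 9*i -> [374, 383, 392, 401, 410]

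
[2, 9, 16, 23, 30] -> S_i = 2 + 7*i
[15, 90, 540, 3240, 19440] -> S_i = 15*6^i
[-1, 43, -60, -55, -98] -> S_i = Random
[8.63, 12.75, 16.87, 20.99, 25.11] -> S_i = 8.63 + 4.12*i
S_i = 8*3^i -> [8, 24, 72, 216, 648]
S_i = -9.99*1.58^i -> [-9.99, -15.78, -24.94, -39.4, -62.26]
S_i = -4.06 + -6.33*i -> [-4.06, -10.39, -16.72, -23.05, -29.38]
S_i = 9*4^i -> [9, 36, 144, 576, 2304]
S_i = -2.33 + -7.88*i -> [-2.33, -10.21, -18.09, -25.97, -33.85]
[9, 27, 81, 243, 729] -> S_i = 9*3^i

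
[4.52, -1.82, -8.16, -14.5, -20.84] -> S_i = 4.52 + -6.34*i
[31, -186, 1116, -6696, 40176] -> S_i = 31*-6^i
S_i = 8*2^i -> [8, 16, 32, 64, 128]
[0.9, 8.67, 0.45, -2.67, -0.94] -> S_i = Random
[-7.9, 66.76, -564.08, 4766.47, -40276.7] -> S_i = -7.90*(-8.45)^i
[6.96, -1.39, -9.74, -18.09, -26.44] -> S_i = 6.96 + -8.35*i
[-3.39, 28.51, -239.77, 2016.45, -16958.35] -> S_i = -3.39*(-8.41)^i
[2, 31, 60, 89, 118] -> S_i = 2 + 29*i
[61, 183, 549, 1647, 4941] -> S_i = 61*3^i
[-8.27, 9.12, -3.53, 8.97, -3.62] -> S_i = Random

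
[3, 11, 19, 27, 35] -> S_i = 3 + 8*i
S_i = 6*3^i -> [6, 18, 54, 162, 486]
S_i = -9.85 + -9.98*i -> [-9.85, -19.83, -29.81, -39.79, -49.77]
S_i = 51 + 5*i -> [51, 56, 61, 66, 71]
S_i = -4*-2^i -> [-4, 8, -16, 32, -64]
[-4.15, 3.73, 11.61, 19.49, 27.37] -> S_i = -4.15 + 7.88*i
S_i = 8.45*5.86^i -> [8.45, 49.52, 290.17, 1700.39, 9964.31]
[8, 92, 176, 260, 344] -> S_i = 8 + 84*i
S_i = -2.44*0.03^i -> [-2.44, -0.07, -0.0, -0.0, -0.0]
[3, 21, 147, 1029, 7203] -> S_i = 3*7^i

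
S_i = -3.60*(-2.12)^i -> [-3.6, 7.63, -16.18, 34.3, -72.72]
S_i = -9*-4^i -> [-9, 36, -144, 576, -2304]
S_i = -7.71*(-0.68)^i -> [-7.71, 5.24, -3.57, 2.42, -1.65]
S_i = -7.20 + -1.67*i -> [-7.2, -8.87, -10.54, -12.21, -13.88]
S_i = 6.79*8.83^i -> [6.79, 59.96, 529.41, 4674.68, 41277.42]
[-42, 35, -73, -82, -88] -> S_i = Random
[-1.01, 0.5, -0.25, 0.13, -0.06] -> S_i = -1.01*(-0.50)^i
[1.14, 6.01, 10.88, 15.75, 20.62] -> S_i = 1.14 + 4.87*i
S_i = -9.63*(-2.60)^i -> [-9.63, 25.04, -65.1, 169.26, -440.07]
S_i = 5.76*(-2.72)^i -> [5.76, -15.67, 42.61, -115.91, 315.28]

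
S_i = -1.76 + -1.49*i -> [-1.76, -3.25, -4.74, -6.23, -7.72]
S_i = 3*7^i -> [3, 21, 147, 1029, 7203]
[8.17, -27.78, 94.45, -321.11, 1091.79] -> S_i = 8.17*(-3.40)^i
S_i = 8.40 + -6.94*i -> [8.4, 1.46, -5.48, -12.42, -19.36]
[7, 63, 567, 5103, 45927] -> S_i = 7*9^i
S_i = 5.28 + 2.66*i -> [5.28, 7.94, 10.6, 13.26, 15.92]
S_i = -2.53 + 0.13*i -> [-2.53, -2.4, -2.27, -2.14, -2.01]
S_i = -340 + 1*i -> [-340, -339, -338, -337, -336]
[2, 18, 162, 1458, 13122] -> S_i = 2*9^i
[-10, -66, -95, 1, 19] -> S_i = Random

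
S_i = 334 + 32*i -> [334, 366, 398, 430, 462]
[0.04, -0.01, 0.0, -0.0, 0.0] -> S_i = 0.04*(-0.29)^i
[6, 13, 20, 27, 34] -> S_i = 6 + 7*i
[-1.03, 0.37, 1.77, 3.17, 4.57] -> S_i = -1.03 + 1.40*i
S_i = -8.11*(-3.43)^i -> [-8.11, 27.82, -95.41, 327.27, -1122.53]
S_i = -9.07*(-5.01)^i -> [-9.07, 45.44, -227.66, 1140.57, -5714.24]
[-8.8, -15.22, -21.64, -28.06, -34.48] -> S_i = -8.80 + -6.42*i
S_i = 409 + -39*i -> [409, 370, 331, 292, 253]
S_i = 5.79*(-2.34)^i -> [5.79, -13.55, 31.7, -74.19, 173.6]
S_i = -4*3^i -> [-4, -12, -36, -108, -324]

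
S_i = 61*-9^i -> [61, -549, 4941, -44469, 400221]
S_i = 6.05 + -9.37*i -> [6.05, -3.32, -12.69, -22.06, -31.43]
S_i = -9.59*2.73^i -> [-9.59, -26.18, -71.47, -195.12, -532.68]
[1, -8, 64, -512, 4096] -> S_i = 1*-8^i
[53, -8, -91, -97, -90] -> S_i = Random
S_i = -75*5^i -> [-75, -375, -1875, -9375, -46875]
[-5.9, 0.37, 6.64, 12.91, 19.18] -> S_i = -5.90 + 6.27*i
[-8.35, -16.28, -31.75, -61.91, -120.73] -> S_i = -8.35*1.95^i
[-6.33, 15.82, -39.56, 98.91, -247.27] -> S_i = -6.33*(-2.50)^i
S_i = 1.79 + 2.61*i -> [1.79, 4.4, 7.01, 9.62, 12.23]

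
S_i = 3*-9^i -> [3, -27, 243, -2187, 19683]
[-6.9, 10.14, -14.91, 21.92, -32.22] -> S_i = -6.90*(-1.47)^i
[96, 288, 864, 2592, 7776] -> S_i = 96*3^i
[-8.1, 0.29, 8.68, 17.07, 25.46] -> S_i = -8.10 + 8.39*i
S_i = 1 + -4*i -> [1, -3, -7, -11, -15]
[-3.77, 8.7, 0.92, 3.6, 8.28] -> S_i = Random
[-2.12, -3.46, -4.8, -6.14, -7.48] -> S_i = -2.12 + -1.34*i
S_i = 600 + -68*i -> [600, 532, 464, 396, 328]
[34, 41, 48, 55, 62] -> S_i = 34 + 7*i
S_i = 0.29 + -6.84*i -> [0.29, -6.55, -13.39, -20.23, -27.07]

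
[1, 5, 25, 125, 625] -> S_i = 1*5^i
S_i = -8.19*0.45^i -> [-8.19, -3.69, -1.66, -0.75, -0.34]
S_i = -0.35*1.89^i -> [-0.35, -0.66, -1.25, -2.36, -4.47]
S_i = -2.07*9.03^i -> [-2.07, -18.69, -168.79, -1524.17, -13763.26]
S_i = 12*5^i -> [12, 60, 300, 1500, 7500]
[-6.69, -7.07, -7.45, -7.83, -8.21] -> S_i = -6.69 + -0.38*i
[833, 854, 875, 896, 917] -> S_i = 833 + 21*i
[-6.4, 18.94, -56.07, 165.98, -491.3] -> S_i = -6.40*(-2.96)^i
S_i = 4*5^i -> [4, 20, 100, 500, 2500]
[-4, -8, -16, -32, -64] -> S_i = -4*2^i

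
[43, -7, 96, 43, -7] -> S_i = Random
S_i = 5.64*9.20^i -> [5.64, 51.89, 477.37, 4391.8, 40404.56]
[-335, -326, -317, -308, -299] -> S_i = -335 + 9*i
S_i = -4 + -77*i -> [-4, -81, -158, -235, -312]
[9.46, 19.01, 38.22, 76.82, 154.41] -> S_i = 9.46*2.01^i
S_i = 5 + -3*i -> [5, 2, -1, -4, -7]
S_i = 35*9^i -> [35, 315, 2835, 25515, 229635]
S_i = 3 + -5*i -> [3, -2, -7, -12, -17]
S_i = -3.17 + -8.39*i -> [-3.17, -11.56, -19.95, -28.34, -36.73]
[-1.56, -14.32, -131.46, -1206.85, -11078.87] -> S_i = -1.56*9.18^i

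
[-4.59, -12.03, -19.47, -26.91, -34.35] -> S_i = -4.59 + -7.44*i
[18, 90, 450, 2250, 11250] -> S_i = 18*5^i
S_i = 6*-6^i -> [6, -36, 216, -1296, 7776]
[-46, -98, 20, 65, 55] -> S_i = Random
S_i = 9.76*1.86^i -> [9.76, 18.15, 33.77, 62.8, 116.82]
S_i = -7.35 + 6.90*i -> [-7.35, -0.45, 6.45, 13.35, 20.25]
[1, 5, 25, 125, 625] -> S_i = 1*5^i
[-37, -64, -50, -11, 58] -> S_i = Random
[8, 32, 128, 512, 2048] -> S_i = 8*4^i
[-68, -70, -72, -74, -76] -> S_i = -68 + -2*i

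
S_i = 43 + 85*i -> [43, 128, 213, 298, 383]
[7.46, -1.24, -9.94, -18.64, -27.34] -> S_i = 7.46 + -8.70*i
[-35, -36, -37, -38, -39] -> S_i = -35 + -1*i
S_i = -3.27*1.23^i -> [-3.27, -4.02, -4.95, -6.09, -7.48]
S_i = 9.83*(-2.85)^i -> [9.83, -28.02, 79.84, -227.56, 648.53]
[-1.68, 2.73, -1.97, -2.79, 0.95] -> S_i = Random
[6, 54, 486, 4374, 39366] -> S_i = 6*9^i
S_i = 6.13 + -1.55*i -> [6.13, 4.58, 3.03, 1.48, -0.07]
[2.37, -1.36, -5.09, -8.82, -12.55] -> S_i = 2.37 + -3.73*i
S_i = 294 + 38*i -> [294, 332, 370, 408, 446]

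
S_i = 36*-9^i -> [36, -324, 2916, -26244, 236196]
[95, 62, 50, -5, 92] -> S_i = Random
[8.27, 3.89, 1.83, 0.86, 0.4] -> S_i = 8.27*0.47^i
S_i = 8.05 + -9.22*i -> [8.05, -1.17, -10.39, -19.61, -28.83]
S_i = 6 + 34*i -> [6, 40, 74, 108, 142]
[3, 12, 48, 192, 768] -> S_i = 3*4^i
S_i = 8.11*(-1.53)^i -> [8.11, -12.41, 18.98, -29.05, 44.44]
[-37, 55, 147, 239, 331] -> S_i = -37 + 92*i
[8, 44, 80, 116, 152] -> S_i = 8 + 36*i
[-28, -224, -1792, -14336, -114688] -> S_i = -28*8^i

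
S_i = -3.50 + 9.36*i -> [-3.5, 5.86, 15.22, 24.58, 33.94]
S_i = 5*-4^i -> [5, -20, 80, -320, 1280]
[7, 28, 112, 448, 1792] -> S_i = 7*4^i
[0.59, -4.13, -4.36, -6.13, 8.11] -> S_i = Random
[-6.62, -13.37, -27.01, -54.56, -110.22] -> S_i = -6.62*2.02^i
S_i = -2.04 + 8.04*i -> [-2.04, 6.0, 14.04, 22.08, 30.12]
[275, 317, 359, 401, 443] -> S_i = 275 + 42*i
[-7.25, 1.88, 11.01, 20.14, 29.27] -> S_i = -7.25 + 9.13*i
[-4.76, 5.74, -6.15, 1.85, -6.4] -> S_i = Random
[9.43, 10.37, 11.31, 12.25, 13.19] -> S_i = 9.43 + 0.94*i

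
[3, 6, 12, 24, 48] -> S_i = 3*2^i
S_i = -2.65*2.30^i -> [-2.65, -6.1, -14.02, -32.24, -74.16]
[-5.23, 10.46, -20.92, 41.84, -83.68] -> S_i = -5.23*(-2.00)^i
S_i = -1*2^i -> [-1, -2, -4, -8, -16]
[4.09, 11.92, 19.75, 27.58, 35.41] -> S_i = 4.09 + 7.83*i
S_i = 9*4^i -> [9, 36, 144, 576, 2304]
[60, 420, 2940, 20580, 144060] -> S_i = 60*7^i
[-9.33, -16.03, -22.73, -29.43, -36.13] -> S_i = -9.33 + -6.70*i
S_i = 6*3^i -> [6, 18, 54, 162, 486]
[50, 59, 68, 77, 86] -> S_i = 50 + 9*i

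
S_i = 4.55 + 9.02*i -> [4.55, 13.57, 22.59, 31.61, 40.63]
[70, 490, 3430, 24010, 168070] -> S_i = 70*7^i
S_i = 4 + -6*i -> [4, -2, -8, -14, -20]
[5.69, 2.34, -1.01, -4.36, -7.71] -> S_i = 5.69 + -3.35*i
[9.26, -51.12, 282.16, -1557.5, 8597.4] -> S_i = 9.26*(-5.52)^i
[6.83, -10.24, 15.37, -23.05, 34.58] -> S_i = 6.83*(-1.50)^i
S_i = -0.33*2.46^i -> [-0.33, -0.81, -2.0, -4.91, -12.09]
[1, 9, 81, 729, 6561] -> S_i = 1*9^i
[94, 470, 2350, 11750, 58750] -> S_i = 94*5^i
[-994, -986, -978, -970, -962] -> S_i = -994 + 8*i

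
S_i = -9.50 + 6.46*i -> [-9.5, -3.04, 3.42, 9.88, 16.34]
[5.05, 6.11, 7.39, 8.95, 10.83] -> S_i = 5.05*1.21^i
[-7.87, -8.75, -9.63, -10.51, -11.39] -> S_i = -7.87 + -0.88*i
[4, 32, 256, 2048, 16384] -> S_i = 4*8^i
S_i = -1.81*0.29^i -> [-1.81, -0.52, -0.15, -0.04, -0.01]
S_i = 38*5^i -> [38, 190, 950, 4750, 23750]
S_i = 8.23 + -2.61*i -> [8.23, 5.62, 3.01, 0.4, -2.21]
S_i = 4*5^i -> [4, 20, 100, 500, 2500]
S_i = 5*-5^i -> [5, -25, 125, -625, 3125]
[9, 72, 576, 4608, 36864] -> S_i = 9*8^i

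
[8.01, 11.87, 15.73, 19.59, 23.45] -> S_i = 8.01 + 3.86*i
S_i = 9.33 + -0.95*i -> [9.33, 8.38, 7.43, 6.48, 5.53]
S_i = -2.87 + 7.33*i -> [-2.87, 4.46, 11.79, 19.12, 26.45]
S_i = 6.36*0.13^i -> [6.36, 0.83, 0.11, 0.01, 0.0]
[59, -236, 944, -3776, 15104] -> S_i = 59*-4^i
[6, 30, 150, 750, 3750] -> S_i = 6*5^i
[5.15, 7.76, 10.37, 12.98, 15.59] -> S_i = 5.15 + 2.61*i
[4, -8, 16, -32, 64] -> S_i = 4*-2^i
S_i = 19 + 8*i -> [19, 27, 35, 43, 51]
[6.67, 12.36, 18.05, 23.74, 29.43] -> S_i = 6.67 + 5.69*i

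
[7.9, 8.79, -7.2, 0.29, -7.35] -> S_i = Random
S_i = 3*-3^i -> [3, -9, 27, -81, 243]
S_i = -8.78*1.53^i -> [-8.78, -13.43, -20.55, -31.45, -48.11]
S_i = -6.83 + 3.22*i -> [-6.83, -3.61, -0.39, 2.83, 6.05]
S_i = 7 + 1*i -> [7, 8, 9, 10, 11]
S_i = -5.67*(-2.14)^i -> [-5.67, 12.13, -25.97, 55.57, -118.92]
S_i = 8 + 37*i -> [8, 45, 82, 119, 156]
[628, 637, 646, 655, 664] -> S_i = 628 + 9*i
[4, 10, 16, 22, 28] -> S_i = 4 + 6*i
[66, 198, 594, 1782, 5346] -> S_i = 66*3^i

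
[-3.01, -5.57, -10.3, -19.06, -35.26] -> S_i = -3.01*1.85^i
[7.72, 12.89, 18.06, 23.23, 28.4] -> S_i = 7.72 + 5.17*i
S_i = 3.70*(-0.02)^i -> [3.7, -0.07, 0.0, -0.0, 0.0]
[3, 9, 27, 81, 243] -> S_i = 3*3^i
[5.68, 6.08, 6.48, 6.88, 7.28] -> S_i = 5.68 + 0.40*i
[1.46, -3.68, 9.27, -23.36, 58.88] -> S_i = 1.46*(-2.52)^i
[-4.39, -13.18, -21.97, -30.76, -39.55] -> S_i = -4.39 + -8.79*i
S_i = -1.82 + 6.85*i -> [-1.82, 5.03, 11.88, 18.73, 25.58]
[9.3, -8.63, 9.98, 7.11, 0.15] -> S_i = Random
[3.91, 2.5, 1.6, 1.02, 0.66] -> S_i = 3.91*0.64^i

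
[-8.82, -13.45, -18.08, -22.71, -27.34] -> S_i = -8.82 + -4.63*i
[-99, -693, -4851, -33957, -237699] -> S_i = -99*7^i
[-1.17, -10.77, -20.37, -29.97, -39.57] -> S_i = -1.17 + -9.60*i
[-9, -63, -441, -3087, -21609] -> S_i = -9*7^i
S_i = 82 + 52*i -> [82, 134, 186, 238, 290]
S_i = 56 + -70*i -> [56, -14, -84, -154, -224]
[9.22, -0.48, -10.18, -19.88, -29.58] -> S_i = 9.22 + -9.70*i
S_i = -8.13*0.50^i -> [-8.13, -4.07, -2.03, -1.02, -0.51]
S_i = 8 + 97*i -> [8, 105, 202, 299, 396]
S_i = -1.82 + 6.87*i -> [-1.82, 5.05, 11.92, 18.79, 25.66]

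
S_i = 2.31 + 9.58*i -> [2.31, 11.89, 21.47, 31.05, 40.63]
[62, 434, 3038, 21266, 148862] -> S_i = 62*7^i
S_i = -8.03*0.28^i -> [-8.03, -2.25, -0.63, -0.18, -0.05]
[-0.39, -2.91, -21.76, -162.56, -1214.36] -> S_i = -0.39*7.47^i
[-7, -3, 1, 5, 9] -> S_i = -7 + 4*i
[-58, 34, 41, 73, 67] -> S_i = Random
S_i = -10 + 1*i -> [-10, -9, -8, -7, -6]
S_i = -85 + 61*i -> [-85, -24, 37, 98, 159]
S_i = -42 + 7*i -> [-42, -35, -28, -21, -14]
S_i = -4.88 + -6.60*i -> [-4.88, -11.48, -18.08, -24.68, -31.28]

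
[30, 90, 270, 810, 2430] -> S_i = 30*3^i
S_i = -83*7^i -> [-83, -581, -4067, -28469, -199283]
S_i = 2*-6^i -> [2, -12, 72, -432, 2592]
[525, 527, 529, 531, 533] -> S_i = 525 + 2*i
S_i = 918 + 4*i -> [918, 922, 926, 930, 934]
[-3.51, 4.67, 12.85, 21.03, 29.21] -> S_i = -3.51 + 8.18*i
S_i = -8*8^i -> [-8, -64, -512, -4096, -32768]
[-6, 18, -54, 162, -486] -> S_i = -6*-3^i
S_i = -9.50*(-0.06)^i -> [-9.5, 0.57, -0.03, 0.0, -0.0]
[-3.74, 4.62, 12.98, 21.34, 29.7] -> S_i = -3.74 + 8.36*i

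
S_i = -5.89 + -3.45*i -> [-5.89, -9.34, -12.79, -16.24, -19.69]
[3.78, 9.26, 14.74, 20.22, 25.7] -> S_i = 3.78 + 5.48*i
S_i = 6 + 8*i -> [6, 14, 22, 30, 38]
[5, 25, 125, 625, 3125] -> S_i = 5*5^i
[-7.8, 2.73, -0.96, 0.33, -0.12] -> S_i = -7.80*(-0.35)^i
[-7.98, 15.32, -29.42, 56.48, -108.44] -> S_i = -7.98*(-1.92)^i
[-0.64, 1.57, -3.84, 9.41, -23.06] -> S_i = -0.64*(-2.45)^i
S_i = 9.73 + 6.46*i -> [9.73, 16.19, 22.65, 29.11, 35.57]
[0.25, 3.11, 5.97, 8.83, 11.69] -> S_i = 0.25 + 2.86*i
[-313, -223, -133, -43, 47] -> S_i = -313 + 90*i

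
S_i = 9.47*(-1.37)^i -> [9.47, -12.97, 17.77, -24.35, 33.36]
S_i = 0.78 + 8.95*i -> [0.78, 9.73, 18.68, 27.63, 36.58]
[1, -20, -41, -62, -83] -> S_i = 1 + -21*i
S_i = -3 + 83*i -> [-3, 80, 163, 246, 329]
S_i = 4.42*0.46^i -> [4.42, 2.03, 0.94, 0.43, 0.2]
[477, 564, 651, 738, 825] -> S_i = 477 + 87*i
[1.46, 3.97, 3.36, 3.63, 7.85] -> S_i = Random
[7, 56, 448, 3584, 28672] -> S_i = 7*8^i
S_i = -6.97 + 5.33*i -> [-6.97, -1.64, 3.69, 9.02, 14.35]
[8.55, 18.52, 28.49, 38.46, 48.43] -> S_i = 8.55 + 9.97*i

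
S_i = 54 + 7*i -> [54, 61, 68, 75, 82]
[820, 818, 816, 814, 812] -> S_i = 820 + -2*i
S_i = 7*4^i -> [7, 28, 112, 448, 1792]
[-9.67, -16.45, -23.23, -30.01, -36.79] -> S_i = -9.67 + -6.78*i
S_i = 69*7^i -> [69, 483, 3381, 23667, 165669]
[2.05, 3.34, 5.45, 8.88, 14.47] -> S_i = 2.05*1.63^i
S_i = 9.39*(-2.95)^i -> [9.39, -27.7, 81.72, -241.06, 711.14]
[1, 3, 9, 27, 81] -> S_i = 1*3^i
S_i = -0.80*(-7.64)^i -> [-0.8, 6.11, -46.7, 356.75, -2725.61]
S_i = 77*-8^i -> [77, -616, 4928, -39424, 315392]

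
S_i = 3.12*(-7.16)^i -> [3.12, -22.34, 159.95, -1145.23, 8199.86]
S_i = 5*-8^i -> [5, -40, 320, -2560, 20480]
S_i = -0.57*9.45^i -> [-0.57, -5.39, -50.9, -481.03, -4545.71]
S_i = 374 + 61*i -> [374, 435, 496, 557, 618]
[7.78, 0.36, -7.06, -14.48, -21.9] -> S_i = 7.78 + -7.42*i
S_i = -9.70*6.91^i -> [-9.7, -67.03, -463.16, -3200.41, -22114.85]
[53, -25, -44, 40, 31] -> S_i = Random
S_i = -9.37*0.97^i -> [-9.37, -9.09, -8.82, -8.55, -8.3]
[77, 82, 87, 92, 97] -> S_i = 77 + 5*i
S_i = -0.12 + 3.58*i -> [-0.12, 3.46, 7.04, 10.62, 14.2]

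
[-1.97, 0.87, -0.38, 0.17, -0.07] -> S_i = -1.97*(-0.44)^i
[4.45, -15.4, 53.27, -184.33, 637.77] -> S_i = 4.45*(-3.46)^i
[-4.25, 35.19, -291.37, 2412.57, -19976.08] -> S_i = -4.25*(-8.28)^i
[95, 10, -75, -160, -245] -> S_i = 95 + -85*i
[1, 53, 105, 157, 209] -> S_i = 1 + 52*i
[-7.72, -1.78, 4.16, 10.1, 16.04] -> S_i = -7.72 + 5.94*i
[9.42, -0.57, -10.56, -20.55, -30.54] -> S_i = 9.42 + -9.99*i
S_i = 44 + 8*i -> [44, 52, 60, 68, 76]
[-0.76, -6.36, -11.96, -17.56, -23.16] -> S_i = -0.76 + -5.60*i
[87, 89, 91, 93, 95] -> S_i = 87 + 2*i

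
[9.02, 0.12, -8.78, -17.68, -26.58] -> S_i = 9.02 + -8.90*i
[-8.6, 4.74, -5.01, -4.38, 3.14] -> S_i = Random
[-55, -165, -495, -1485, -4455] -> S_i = -55*3^i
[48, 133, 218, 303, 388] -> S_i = 48 + 85*i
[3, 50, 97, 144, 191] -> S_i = 3 + 47*i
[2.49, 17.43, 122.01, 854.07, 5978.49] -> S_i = 2.49*7.00^i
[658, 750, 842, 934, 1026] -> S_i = 658 + 92*i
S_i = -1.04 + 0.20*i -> [-1.04, -0.84, -0.64, -0.44, -0.24]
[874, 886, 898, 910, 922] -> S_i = 874 + 12*i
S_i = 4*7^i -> [4, 28, 196, 1372, 9604]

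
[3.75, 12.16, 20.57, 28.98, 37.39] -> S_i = 3.75 + 8.41*i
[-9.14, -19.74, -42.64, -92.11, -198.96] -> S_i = -9.14*2.16^i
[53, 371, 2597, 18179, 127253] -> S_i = 53*7^i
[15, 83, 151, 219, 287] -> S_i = 15 + 68*i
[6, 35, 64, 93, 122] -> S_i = 6 + 29*i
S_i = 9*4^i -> [9, 36, 144, 576, 2304]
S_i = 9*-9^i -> [9, -81, 729, -6561, 59049]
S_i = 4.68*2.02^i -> [4.68, 9.45, 19.1, 38.57, 77.92]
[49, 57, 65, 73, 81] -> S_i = 49 + 8*i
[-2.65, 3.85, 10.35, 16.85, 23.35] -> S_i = -2.65 + 6.50*i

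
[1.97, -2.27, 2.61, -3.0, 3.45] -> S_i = 1.97*(-1.15)^i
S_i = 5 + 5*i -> [5, 10, 15, 20, 25]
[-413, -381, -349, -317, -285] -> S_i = -413 + 32*i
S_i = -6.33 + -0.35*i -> [-6.33, -6.68, -7.03, -7.38, -7.73]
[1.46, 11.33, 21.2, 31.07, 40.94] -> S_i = 1.46 + 9.87*i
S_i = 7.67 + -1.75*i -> [7.67, 5.92, 4.17, 2.42, 0.67]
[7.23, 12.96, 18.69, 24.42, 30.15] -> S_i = 7.23 + 5.73*i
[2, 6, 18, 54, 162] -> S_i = 2*3^i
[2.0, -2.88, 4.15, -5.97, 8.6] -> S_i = 2.00*(-1.44)^i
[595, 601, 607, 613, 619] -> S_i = 595 + 6*i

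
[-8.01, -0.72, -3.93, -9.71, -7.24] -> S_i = Random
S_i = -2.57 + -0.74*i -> [-2.57, -3.31, -4.05, -4.79, -5.53]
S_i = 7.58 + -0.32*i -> [7.58, 7.26, 6.94, 6.62, 6.3]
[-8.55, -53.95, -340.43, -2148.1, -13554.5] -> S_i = -8.55*6.31^i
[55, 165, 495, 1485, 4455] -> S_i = 55*3^i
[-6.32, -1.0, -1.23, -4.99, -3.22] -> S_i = Random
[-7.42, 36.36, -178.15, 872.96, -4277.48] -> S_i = -7.42*(-4.90)^i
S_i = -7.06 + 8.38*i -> [-7.06, 1.32, 9.7, 18.08, 26.46]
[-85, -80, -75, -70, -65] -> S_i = -85 + 5*i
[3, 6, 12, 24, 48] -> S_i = 3*2^i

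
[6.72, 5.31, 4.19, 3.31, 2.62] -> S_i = 6.72*0.79^i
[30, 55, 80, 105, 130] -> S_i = 30 + 25*i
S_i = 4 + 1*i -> [4, 5, 6, 7, 8]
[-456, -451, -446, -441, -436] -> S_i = -456 + 5*i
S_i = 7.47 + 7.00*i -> [7.47, 14.47, 21.47, 28.47, 35.47]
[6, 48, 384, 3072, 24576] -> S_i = 6*8^i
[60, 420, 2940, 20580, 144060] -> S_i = 60*7^i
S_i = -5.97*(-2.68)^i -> [-5.97, 16.0, -42.88, 114.92, -307.97]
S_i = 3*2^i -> [3, 6, 12, 24, 48]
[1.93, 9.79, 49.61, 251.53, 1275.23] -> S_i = 1.93*5.07^i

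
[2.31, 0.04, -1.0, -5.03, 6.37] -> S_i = Random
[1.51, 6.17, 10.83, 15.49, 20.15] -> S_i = 1.51 + 4.66*i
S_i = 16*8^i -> [16, 128, 1024, 8192, 65536]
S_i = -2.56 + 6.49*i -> [-2.56, 3.93, 10.42, 16.91, 23.4]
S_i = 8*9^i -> [8, 72, 648, 5832, 52488]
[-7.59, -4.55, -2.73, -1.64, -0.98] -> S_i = -7.59*0.60^i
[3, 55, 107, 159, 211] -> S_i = 3 + 52*i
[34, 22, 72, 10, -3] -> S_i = Random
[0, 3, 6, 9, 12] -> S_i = 0 + 3*i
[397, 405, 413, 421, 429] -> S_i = 397 + 8*i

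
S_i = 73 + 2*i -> [73, 75, 77, 79, 81]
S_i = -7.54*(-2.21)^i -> [-7.54, 16.66, -36.83, 81.39, -179.86]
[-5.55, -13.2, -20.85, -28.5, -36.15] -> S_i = -5.55 + -7.65*i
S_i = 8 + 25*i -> [8, 33, 58, 83, 108]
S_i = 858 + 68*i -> [858, 926, 994, 1062, 1130]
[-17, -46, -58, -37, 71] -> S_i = Random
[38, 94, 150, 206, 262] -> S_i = 38 + 56*i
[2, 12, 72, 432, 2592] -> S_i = 2*6^i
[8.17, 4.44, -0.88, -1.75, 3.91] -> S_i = Random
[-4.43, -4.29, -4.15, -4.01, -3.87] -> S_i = -4.43 + 0.14*i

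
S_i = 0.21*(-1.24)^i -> [0.21, -0.26, 0.32, -0.4, 0.5]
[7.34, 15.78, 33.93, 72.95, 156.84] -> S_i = 7.34*2.15^i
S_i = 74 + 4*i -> [74, 78, 82, 86, 90]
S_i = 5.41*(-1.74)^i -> [5.41, -9.41, 16.38, -28.5, 49.59]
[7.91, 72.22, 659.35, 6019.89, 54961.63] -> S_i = 7.91*9.13^i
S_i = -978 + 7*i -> [-978, -971, -964, -957, -950]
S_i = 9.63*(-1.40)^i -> [9.63, -13.48, 18.87, -26.42, 36.99]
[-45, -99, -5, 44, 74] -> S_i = Random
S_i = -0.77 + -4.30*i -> [-0.77, -5.07, -9.37, -13.67, -17.97]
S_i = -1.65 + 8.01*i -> [-1.65, 6.36, 14.37, 22.38, 30.39]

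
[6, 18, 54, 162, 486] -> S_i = 6*3^i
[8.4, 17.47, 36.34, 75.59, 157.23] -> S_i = 8.40*2.08^i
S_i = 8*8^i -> [8, 64, 512, 4096, 32768]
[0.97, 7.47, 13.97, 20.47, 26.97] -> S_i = 0.97 + 6.50*i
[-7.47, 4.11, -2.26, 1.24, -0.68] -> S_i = -7.47*(-0.55)^i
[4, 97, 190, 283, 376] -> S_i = 4 + 93*i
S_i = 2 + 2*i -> [2, 4, 6, 8, 10]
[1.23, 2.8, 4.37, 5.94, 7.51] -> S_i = 1.23 + 1.57*i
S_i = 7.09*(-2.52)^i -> [7.09, -17.87, 45.02, -113.46, 285.92]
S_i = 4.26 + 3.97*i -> [4.26, 8.23, 12.2, 16.17, 20.14]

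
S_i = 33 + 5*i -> [33, 38, 43, 48, 53]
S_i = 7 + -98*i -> [7, -91, -189, -287, -385]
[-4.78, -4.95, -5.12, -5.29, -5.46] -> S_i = -4.78 + -0.17*i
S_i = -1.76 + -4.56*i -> [-1.76, -6.32, -10.88, -15.44, -20.0]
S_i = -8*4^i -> [-8, -32, -128, -512, -2048]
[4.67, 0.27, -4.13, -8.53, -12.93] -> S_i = 4.67 + -4.40*i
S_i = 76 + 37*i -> [76, 113, 150, 187, 224]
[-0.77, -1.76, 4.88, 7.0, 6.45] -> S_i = Random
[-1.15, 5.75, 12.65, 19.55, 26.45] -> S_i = -1.15 + 6.90*i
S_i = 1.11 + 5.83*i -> [1.11, 6.94, 12.77, 18.6, 24.43]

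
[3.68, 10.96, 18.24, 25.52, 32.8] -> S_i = 3.68 + 7.28*i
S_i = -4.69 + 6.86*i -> [-4.69, 2.17, 9.03, 15.89, 22.75]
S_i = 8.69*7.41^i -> [8.69, 64.39, 477.15, 3535.69, 26199.48]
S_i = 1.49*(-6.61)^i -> [1.49, -9.85, 65.1, -430.32, 2844.41]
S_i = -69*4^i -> [-69, -276, -1104, -4416, -17664]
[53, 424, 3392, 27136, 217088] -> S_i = 53*8^i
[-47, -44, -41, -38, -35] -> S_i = -47 + 3*i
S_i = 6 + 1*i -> [6, 7, 8, 9, 10]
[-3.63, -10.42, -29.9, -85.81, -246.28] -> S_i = -3.63*2.87^i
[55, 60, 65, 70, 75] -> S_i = 55 + 5*i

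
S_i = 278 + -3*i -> [278, 275, 272, 269, 266]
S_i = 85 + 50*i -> [85, 135, 185, 235, 285]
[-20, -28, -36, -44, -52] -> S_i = -20 + -8*i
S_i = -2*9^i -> [-2, -18, -162, -1458, -13122]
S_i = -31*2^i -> [-31, -62, -124, -248, -496]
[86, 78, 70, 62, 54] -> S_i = 86 + -8*i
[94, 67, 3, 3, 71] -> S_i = Random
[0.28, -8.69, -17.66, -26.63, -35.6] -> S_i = 0.28 + -8.97*i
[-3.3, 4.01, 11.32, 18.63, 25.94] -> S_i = -3.30 + 7.31*i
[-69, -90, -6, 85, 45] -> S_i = Random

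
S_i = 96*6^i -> [96, 576, 3456, 20736, 124416]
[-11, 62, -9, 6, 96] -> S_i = Random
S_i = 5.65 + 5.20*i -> [5.65, 10.85, 16.05, 21.25, 26.45]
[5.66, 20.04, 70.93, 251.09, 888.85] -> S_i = 5.66*3.54^i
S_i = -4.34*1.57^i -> [-4.34, -6.81, -10.7, -16.8, -26.37]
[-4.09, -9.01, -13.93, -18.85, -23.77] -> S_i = -4.09 + -4.92*i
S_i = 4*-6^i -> [4, -24, 144, -864, 5184]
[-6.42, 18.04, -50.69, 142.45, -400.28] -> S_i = -6.42*(-2.81)^i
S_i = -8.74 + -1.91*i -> [-8.74, -10.65, -12.56, -14.47, -16.38]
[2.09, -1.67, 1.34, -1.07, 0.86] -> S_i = 2.09*(-0.80)^i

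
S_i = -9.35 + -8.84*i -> [-9.35, -18.19, -27.03, -35.87, -44.71]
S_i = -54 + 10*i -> [-54, -44, -34, -24, -14]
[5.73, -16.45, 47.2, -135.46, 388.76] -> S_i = 5.73*(-2.87)^i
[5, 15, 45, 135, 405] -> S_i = 5*3^i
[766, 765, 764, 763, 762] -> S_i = 766 + -1*i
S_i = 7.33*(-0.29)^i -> [7.33, -2.13, 0.62, -0.18, 0.05]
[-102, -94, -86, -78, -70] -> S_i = -102 + 8*i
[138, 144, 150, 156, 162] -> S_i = 138 + 6*i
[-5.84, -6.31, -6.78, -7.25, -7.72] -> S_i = -5.84 + -0.47*i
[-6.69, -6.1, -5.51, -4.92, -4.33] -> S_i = -6.69 + 0.59*i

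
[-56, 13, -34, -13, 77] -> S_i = Random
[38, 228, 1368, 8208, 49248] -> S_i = 38*6^i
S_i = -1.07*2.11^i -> [-1.07, -2.26, -4.76, -10.05, -21.21]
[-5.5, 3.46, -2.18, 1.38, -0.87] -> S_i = -5.50*(-0.63)^i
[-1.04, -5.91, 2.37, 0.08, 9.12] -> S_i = Random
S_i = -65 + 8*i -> [-65, -57, -49, -41, -33]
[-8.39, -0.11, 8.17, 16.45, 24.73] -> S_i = -8.39 + 8.28*i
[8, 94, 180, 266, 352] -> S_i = 8 + 86*i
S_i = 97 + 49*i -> [97, 146, 195, 244, 293]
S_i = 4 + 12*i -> [4, 16, 28, 40, 52]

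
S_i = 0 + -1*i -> [0, -1, -2, -3, -4]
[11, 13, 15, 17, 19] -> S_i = 11 + 2*i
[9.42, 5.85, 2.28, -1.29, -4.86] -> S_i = 9.42 + -3.57*i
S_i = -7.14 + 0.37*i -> [-7.14, -6.77, -6.4, -6.03, -5.66]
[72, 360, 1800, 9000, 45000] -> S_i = 72*5^i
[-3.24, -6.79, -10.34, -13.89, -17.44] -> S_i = -3.24 + -3.55*i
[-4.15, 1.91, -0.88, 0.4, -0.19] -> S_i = -4.15*(-0.46)^i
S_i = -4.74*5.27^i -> [-4.74, -24.98, -131.64, -693.76, -3656.12]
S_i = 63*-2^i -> [63, -126, 252, -504, 1008]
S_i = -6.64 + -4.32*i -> [-6.64, -10.96, -15.28, -19.6, -23.92]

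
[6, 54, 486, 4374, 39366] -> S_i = 6*9^i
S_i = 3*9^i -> [3, 27, 243, 2187, 19683]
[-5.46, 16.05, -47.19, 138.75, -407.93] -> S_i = -5.46*(-2.94)^i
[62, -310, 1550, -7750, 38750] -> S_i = 62*-5^i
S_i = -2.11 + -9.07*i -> [-2.11, -11.18, -20.25, -29.32, -38.39]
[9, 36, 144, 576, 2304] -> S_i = 9*4^i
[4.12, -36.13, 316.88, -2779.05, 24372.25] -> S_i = 4.12*(-8.77)^i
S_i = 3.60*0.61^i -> [3.6, 2.2, 1.34, 0.82, 0.5]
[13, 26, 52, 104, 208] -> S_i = 13*2^i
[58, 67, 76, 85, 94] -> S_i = 58 + 9*i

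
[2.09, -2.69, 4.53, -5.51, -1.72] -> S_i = Random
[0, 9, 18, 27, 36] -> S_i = 0 + 9*i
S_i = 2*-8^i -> [2, -16, 128, -1024, 8192]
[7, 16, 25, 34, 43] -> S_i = 7 + 9*i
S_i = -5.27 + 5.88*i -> [-5.27, 0.61, 6.49, 12.37, 18.25]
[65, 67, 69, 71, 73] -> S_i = 65 + 2*i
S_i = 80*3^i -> [80, 240, 720, 2160, 6480]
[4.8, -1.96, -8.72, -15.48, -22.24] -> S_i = 4.80 + -6.76*i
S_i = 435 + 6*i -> [435, 441, 447, 453, 459]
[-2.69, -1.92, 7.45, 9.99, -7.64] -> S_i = Random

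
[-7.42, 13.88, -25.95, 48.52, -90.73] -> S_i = -7.42*(-1.87)^i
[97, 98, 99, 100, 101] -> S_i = 97 + 1*i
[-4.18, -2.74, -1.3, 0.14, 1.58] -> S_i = -4.18 + 1.44*i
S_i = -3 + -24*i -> [-3, -27, -51, -75, -99]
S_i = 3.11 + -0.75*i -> [3.11, 2.36, 1.61, 0.86, 0.11]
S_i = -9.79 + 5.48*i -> [-9.79, -4.31, 1.17, 6.65, 12.13]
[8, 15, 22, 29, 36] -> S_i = 8 + 7*i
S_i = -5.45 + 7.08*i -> [-5.45, 1.63, 8.71, 15.79, 22.87]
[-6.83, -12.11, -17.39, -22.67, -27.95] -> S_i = -6.83 + -5.28*i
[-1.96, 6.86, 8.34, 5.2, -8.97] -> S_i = Random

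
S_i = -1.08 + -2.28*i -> [-1.08, -3.36, -5.64, -7.92, -10.2]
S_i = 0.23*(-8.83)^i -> [0.23, -2.03, 17.93, -158.35, 1398.2]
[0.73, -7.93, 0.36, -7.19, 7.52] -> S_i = Random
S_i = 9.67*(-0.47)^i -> [9.67, -4.54, 2.14, -1.0, 0.47]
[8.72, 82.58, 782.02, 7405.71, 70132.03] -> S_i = 8.72*9.47^i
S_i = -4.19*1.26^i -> [-4.19, -5.28, -6.65, -8.38, -10.56]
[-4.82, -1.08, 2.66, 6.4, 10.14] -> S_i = -4.82 + 3.74*i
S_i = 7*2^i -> [7, 14, 28, 56, 112]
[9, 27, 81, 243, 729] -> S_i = 9*3^i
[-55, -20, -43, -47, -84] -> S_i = Random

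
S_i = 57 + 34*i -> [57, 91, 125, 159, 193]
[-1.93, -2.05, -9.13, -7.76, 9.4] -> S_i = Random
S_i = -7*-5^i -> [-7, 35, -175, 875, -4375]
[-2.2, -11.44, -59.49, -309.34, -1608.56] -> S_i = -2.20*5.20^i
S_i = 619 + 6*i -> [619, 625, 631, 637, 643]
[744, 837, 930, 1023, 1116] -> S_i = 744 + 93*i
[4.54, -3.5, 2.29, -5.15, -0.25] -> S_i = Random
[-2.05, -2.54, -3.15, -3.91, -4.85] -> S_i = -2.05*1.24^i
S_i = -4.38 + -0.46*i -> [-4.38, -4.84, -5.3, -5.76, -6.22]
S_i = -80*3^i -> [-80, -240, -720, -2160, -6480]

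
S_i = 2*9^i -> [2, 18, 162, 1458, 13122]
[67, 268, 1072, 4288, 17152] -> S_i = 67*4^i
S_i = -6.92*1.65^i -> [-6.92, -11.42, -18.84, -31.09, -51.29]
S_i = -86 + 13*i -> [-86, -73, -60, -47, -34]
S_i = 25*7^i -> [25, 175, 1225, 8575, 60025]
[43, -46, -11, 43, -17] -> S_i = Random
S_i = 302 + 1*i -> [302, 303, 304, 305, 306]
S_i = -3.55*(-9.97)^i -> [-3.55, 35.39, -352.87, 3518.15, -35075.91]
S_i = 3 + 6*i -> [3, 9, 15, 21, 27]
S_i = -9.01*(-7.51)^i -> [-9.01, 67.67, -508.16, 3816.32, -28660.55]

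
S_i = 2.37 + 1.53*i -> [2.37, 3.9, 5.43, 6.96, 8.49]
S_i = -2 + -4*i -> [-2, -6, -10, -14, -18]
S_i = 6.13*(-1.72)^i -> [6.13, -10.54, 18.13, -31.19, 53.65]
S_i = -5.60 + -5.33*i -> [-5.6, -10.93, -16.26, -21.59, -26.92]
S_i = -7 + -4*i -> [-7, -11, -15, -19, -23]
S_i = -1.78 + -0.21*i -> [-1.78, -1.99, -2.2, -2.41, -2.62]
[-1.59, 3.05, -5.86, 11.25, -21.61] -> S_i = -1.59*(-1.92)^i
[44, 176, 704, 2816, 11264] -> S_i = 44*4^i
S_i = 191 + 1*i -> [191, 192, 193, 194, 195]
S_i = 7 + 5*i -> [7, 12, 17, 22, 27]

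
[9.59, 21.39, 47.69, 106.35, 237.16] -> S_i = 9.59*2.23^i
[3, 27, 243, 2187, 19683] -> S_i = 3*9^i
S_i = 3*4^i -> [3, 12, 48, 192, 768]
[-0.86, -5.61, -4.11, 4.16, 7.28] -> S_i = Random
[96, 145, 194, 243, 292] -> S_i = 96 + 49*i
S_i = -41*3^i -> [-41, -123, -369, -1107, -3321]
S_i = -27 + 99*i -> [-27, 72, 171, 270, 369]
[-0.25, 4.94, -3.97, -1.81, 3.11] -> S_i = Random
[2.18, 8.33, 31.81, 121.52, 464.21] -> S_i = 2.18*3.82^i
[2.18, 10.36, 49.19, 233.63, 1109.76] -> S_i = 2.18*4.75^i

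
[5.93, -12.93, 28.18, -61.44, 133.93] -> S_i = 5.93*(-2.18)^i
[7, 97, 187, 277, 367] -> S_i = 7 + 90*i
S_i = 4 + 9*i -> [4, 13, 22, 31, 40]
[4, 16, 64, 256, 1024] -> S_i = 4*4^i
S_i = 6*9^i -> [6, 54, 486, 4374, 39366]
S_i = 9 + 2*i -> [9, 11, 13, 15, 17]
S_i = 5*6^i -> [5, 30, 180, 1080, 6480]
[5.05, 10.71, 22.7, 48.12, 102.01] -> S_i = 5.05*2.12^i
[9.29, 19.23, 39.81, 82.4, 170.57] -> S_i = 9.29*2.07^i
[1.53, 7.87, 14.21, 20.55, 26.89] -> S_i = 1.53 + 6.34*i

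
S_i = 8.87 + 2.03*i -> [8.87, 10.9, 12.93, 14.96, 16.99]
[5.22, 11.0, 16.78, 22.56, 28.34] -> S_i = 5.22 + 5.78*i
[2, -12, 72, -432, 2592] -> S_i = 2*-6^i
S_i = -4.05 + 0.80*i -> [-4.05, -3.25, -2.45, -1.65, -0.85]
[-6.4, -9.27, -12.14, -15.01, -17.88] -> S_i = -6.40 + -2.87*i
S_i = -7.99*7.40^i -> [-7.99, -59.13, -437.53, -3237.74, -23959.27]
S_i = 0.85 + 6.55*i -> [0.85, 7.4, 13.95, 20.5, 27.05]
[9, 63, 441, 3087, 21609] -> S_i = 9*7^i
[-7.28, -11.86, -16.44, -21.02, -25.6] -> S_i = -7.28 + -4.58*i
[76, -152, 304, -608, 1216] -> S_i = 76*-2^i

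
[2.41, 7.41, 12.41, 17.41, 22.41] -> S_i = 2.41 + 5.00*i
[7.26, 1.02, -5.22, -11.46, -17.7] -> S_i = 7.26 + -6.24*i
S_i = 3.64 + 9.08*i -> [3.64, 12.72, 21.8, 30.88, 39.96]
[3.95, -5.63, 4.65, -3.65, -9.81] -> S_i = Random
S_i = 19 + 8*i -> [19, 27, 35, 43, 51]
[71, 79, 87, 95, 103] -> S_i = 71 + 8*i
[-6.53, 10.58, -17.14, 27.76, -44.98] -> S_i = -6.53*(-1.62)^i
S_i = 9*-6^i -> [9, -54, 324, -1944, 11664]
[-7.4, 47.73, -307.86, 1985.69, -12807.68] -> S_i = -7.40*(-6.45)^i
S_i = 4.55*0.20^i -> [4.55, 0.91, 0.18, 0.04, 0.01]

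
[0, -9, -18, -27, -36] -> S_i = 0 + -9*i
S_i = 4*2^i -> [4, 8, 16, 32, 64]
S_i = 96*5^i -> [96, 480, 2400, 12000, 60000]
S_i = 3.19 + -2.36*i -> [3.19, 0.83, -1.53, -3.89, -6.25]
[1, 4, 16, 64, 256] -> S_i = 1*4^i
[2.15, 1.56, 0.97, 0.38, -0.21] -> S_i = 2.15 + -0.59*i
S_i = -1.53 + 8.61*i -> [-1.53, 7.08, 15.69, 24.3, 32.91]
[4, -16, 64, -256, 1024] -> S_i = 4*-4^i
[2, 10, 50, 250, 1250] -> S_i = 2*5^i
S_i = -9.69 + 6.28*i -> [-9.69, -3.41, 2.87, 9.15, 15.43]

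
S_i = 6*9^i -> [6, 54, 486, 4374, 39366]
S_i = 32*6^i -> [32, 192, 1152, 6912, 41472]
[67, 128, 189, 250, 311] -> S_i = 67 + 61*i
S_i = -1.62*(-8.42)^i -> [-1.62, 13.64, -114.85, 967.06, -8142.61]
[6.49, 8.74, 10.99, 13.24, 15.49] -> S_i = 6.49 + 2.25*i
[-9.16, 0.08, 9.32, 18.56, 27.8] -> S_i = -9.16 + 9.24*i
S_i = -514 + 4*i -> [-514, -510, -506, -502, -498]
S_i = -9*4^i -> [-9, -36, -144, -576, -2304]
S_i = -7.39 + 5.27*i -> [-7.39, -2.12, 3.15, 8.42, 13.69]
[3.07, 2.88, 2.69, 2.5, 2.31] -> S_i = 3.07 + -0.19*i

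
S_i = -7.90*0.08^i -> [-7.9, -0.63, -0.05, -0.0, -0.0]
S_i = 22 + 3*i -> [22, 25, 28, 31, 34]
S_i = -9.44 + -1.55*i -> [-9.44, -10.99, -12.54, -14.09, -15.64]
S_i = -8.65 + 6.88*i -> [-8.65, -1.77, 5.11, 11.99, 18.87]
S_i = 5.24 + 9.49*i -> [5.24, 14.73, 24.22, 33.71, 43.2]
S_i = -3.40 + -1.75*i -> [-3.4, -5.15, -6.9, -8.65, -10.4]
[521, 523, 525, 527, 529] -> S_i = 521 + 2*i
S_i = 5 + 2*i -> [5, 7, 9, 11, 13]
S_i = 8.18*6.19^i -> [8.18, 50.63, 313.43, 1940.11, 12009.25]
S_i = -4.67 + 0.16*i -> [-4.67, -4.51, -4.35, -4.19, -4.03]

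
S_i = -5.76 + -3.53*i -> [-5.76, -9.29, -12.82, -16.35, -19.88]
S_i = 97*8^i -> [97, 776, 6208, 49664, 397312]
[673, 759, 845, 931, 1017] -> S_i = 673 + 86*i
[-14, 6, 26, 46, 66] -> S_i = -14 + 20*i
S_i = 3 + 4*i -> [3, 7, 11, 15, 19]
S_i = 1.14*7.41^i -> [1.14, 8.45, 62.6, 463.83, 3436.99]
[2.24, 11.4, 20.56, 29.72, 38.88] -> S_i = 2.24 + 9.16*i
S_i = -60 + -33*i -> [-60, -93, -126, -159, -192]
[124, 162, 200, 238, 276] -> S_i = 124 + 38*i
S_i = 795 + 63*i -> [795, 858, 921, 984, 1047]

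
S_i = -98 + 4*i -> [-98, -94, -90, -86, -82]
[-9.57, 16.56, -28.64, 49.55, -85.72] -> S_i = -9.57*(-1.73)^i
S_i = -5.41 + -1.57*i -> [-5.41, -6.98, -8.55, -10.12, -11.69]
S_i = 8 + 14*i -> [8, 22, 36, 50, 64]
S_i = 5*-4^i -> [5, -20, 80, -320, 1280]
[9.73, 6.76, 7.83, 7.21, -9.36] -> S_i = Random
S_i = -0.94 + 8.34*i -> [-0.94, 7.4, 15.74, 24.08, 32.42]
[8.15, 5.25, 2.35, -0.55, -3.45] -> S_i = 8.15 + -2.90*i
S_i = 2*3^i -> [2, 6, 18, 54, 162]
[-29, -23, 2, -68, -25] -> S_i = Random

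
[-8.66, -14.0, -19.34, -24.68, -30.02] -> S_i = -8.66 + -5.34*i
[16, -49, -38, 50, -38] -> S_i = Random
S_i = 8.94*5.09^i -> [8.94, 45.5, 231.62, 1178.94, 6000.79]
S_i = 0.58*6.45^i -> [0.58, 3.74, 24.13, 155.63, 1003.85]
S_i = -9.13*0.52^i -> [-9.13, -4.75, -2.47, -1.28, -0.67]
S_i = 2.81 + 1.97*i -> [2.81, 4.78, 6.75, 8.72, 10.69]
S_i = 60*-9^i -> [60, -540, 4860, -43740, 393660]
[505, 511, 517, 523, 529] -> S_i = 505 + 6*i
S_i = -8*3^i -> [-8, -24, -72, -216, -648]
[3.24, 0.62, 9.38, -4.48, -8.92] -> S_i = Random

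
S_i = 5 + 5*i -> [5, 10, 15, 20, 25]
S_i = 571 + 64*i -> [571, 635, 699, 763, 827]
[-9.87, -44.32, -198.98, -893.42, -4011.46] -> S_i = -9.87*4.49^i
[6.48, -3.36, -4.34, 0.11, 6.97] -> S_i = Random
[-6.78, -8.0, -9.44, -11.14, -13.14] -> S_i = -6.78*1.18^i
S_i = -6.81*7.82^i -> [-6.81, -53.25, -416.45, -3256.62, -25466.79]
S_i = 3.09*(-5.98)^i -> [3.09, -18.48, 110.5, -660.79, 3951.51]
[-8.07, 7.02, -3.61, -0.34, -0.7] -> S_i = Random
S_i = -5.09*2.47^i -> [-5.09, -12.57, -31.05, -76.7, -189.45]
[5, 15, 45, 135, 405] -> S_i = 5*3^i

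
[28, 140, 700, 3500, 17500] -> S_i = 28*5^i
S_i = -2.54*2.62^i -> [-2.54, -6.65, -17.44, -45.68, -119.68]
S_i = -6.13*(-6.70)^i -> [-6.13, 41.07, -275.18, 1843.68, -12352.64]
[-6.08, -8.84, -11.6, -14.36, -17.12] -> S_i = -6.08 + -2.76*i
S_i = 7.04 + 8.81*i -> [7.04, 15.85, 24.66, 33.47, 42.28]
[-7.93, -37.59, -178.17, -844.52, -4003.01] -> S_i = -7.93*4.74^i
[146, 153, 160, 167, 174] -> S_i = 146 + 7*i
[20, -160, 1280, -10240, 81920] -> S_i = 20*-8^i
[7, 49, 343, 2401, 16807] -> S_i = 7*7^i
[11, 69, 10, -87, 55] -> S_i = Random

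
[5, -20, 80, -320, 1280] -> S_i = 5*-4^i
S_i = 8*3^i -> [8, 24, 72, 216, 648]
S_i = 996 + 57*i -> [996, 1053, 1110, 1167, 1224]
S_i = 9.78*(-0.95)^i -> [9.78, -9.29, 8.83, -8.39, 7.97]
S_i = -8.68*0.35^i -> [-8.68, -3.04, -1.06, -0.37, -0.13]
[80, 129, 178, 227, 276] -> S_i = 80 + 49*i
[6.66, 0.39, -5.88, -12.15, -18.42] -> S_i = 6.66 + -6.27*i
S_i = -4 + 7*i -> [-4, 3, 10, 17, 24]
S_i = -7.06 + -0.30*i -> [-7.06, -7.36, -7.66, -7.96, -8.26]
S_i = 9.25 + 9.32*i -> [9.25, 18.57, 27.89, 37.21, 46.53]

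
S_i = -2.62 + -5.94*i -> [-2.62, -8.56, -14.5, -20.44, -26.38]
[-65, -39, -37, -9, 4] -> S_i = Random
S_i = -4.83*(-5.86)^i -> [-4.83, 28.3, -165.86, 971.94, -5695.58]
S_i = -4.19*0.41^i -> [-4.19, -1.72, -0.7, -0.29, -0.12]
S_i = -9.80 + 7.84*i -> [-9.8, -1.96, 5.88, 13.72, 21.56]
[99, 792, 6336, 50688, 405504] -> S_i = 99*8^i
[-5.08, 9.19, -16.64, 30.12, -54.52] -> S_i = -5.08*(-1.81)^i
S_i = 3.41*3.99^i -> [3.41, 13.61, 54.29, 216.61, 864.26]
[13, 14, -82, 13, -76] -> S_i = Random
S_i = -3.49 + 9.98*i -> [-3.49, 6.49, 16.47, 26.45, 36.43]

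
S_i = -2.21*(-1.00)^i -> [-2.21, 2.21, -2.21, 2.21, -2.21]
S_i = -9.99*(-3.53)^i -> [-9.99, 35.26, -124.48, 439.43, -1551.19]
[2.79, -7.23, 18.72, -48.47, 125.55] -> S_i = 2.79*(-2.59)^i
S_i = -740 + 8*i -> [-740, -732, -724, -716, -708]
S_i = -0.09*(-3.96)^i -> [-0.09, 0.36, -1.41, 5.59, -22.13]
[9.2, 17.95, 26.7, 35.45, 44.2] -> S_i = 9.20 + 8.75*i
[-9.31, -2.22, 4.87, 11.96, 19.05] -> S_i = -9.31 + 7.09*i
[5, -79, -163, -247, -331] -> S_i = 5 + -84*i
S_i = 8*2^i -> [8, 16, 32, 64, 128]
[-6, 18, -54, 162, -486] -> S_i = -6*-3^i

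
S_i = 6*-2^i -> [6, -12, 24, -48, 96]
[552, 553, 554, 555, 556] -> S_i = 552 + 1*i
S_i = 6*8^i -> [6, 48, 384, 3072, 24576]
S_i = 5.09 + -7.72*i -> [5.09, -2.63, -10.35, -18.07, -25.79]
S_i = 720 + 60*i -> [720, 780, 840, 900, 960]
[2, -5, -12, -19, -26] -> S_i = 2 + -7*i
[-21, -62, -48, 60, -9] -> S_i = Random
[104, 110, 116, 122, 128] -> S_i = 104 + 6*i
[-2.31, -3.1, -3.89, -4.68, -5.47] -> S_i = -2.31 + -0.79*i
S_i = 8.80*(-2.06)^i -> [8.8, -18.13, 37.34, -76.93, 158.47]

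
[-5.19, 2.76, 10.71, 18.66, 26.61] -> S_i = -5.19 + 7.95*i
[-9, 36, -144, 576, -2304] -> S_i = -9*-4^i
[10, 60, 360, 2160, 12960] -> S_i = 10*6^i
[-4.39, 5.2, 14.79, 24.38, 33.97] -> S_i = -4.39 + 9.59*i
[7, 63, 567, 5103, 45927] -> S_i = 7*9^i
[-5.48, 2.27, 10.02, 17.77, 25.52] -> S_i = -5.48 + 7.75*i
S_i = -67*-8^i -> [-67, 536, -4288, 34304, -274432]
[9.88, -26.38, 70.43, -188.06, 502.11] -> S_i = 9.88*(-2.67)^i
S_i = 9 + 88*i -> [9, 97, 185, 273, 361]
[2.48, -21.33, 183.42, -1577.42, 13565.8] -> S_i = 2.48*(-8.60)^i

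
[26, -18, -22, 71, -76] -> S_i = Random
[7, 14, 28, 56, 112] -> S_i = 7*2^i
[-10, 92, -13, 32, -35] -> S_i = Random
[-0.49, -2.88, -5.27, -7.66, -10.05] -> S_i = -0.49 + -2.39*i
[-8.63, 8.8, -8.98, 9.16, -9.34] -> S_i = -8.63*(-1.02)^i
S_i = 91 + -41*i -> [91, 50, 9, -32, -73]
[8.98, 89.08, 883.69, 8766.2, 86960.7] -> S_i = 8.98*9.92^i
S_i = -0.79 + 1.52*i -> [-0.79, 0.73, 2.25, 3.77, 5.29]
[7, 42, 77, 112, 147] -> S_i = 7 + 35*i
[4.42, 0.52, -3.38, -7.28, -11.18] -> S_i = 4.42 + -3.90*i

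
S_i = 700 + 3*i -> [700, 703, 706, 709, 712]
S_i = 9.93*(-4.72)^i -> [9.93, -46.87, 221.22, -1044.18, 4928.53]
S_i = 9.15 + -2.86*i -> [9.15, 6.29, 3.43, 0.57, -2.29]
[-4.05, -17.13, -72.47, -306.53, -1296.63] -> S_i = -4.05*4.23^i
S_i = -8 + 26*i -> [-8, 18, 44, 70, 96]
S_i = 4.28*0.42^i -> [4.28, 1.8, 0.75, 0.32, 0.13]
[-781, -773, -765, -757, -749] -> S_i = -781 + 8*i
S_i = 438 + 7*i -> [438, 445, 452, 459, 466]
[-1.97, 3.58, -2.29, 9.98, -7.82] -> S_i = Random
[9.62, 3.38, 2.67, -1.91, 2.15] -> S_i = Random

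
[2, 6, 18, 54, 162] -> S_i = 2*3^i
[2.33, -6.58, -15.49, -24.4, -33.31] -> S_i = 2.33 + -8.91*i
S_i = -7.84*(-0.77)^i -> [-7.84, 6.04, -4.65, 3.58, -2.76]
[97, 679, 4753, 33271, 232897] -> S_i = 97*7^i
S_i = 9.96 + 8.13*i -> [9.96, 18.09, 26.22, 34.35, 42.48]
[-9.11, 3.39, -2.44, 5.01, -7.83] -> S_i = Random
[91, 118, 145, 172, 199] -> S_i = 91 + 27*i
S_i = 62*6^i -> [62, 372, 2232, 13392, 80352]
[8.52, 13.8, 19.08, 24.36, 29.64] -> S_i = 8.52 + 5.28*i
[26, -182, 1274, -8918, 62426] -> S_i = 26*-7^i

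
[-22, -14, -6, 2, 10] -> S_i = -22 + 8*i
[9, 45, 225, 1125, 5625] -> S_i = 9*5^i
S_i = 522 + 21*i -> [522, 543, 564, 585, 606]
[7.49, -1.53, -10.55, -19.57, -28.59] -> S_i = 7.49 + -9.02*i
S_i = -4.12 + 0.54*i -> [-4.12, -3.58, -3.04, -2.5, -1.96]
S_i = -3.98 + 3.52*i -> [-3.98, -0.46, 3.06, 6.58, 10.1]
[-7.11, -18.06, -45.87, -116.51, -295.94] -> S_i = -7.11*2.54^i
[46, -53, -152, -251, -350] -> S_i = 46 + -99*i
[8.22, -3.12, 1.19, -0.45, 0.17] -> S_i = 8.22*(-0.38)^i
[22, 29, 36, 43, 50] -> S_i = 22 + 7*i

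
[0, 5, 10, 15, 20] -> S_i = 0 + 5*i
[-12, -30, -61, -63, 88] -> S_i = Random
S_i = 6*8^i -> [6, 48, 384, 3072, 24576]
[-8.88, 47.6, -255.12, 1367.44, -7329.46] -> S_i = -8.88*(-5.36)^i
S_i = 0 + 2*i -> [0, 2, 4, 6, 8]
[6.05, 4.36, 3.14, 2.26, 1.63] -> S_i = 6.05*0.72^i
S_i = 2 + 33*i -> [2, 35, 68, 101, 134]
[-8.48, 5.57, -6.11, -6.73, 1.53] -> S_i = Random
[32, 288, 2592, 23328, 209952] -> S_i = 32*9^i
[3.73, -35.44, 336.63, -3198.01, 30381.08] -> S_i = 3.73*(-9.50)^i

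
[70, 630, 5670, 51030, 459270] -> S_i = 70*9^i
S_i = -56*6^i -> [-56, -336, -2016, -12096, -72576]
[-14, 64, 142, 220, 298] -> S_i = -14 + 78*i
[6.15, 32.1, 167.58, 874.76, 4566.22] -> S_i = 6.15*5.22^i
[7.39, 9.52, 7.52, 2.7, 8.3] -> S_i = Random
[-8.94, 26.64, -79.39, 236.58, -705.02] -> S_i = -8.94*(-2.98)^i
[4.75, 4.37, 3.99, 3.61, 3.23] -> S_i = 4.75 + -0.38*i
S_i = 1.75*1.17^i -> [1.75, 2.05, 2.4, 2.8, 3.28]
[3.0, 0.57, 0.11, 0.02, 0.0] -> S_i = 3.00*0.19^i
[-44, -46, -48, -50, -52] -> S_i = -44 + -2*i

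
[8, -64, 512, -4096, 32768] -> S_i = 8*-8^i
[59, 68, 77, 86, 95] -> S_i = 59 + 9*i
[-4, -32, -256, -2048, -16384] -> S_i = -4*8^i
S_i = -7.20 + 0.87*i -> [-7.2, -6.33, -5.46, -4.59, -3.72]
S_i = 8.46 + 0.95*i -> [8.46, 9.41, 10.36, 11.31, 12.26]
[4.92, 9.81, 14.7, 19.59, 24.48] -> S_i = 4.92 + 4.89*i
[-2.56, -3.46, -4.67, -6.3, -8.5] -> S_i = -2.56*1.35^i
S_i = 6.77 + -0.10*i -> [6.77, 6.67, 6.57, 6.47, 6.37]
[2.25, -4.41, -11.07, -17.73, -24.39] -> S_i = 2.25 + -6.66*i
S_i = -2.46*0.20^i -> [-2.46, -0.49, -0.1, -0.02, -0.0]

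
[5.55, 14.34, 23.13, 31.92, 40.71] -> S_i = 5.55 + 8.79*i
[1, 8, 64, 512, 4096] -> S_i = 1*8^i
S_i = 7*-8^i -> [7, -56, 448, -3584, 28672]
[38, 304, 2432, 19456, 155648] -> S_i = 38*8^i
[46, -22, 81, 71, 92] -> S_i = Random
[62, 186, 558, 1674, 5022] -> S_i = 62*3^i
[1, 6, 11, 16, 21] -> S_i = 1 + 5*i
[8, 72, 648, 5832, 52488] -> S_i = 8*9^i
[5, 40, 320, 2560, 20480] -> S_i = 5*8^i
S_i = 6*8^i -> [6, 48, 384, 3072, 24576]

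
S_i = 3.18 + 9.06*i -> [3.18, 12.24, 21.3, 30.36, 39.42]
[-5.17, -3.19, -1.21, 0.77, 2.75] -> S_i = -5.17 + 1.98*i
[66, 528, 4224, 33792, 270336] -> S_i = 66*8^i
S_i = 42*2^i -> [42, 84, 168, 336, 672]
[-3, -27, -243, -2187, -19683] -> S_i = -3*9^i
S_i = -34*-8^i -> [-34, 272, -2176, 17408, -139264]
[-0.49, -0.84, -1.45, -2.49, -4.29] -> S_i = -0.49*1.72^i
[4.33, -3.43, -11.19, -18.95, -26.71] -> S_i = 4.33 + -7.76*i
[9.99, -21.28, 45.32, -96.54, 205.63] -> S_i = 9.99*(-2.13)^i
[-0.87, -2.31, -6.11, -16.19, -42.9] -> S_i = -0.87*2.65^i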